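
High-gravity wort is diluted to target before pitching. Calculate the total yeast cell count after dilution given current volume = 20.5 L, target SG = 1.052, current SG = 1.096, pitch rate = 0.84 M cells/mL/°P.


V_w = V·((SG_c−1)/(SG_t−1)−1);  °P = 259 − 259/SG_t;  cells = rate·(V+V_w)·°P
V_w = 20.5·((1.096−1)/(1.052−1)−1) = 17.3462
V_final = 20.5 + 17.3462 = 37.8462
°P = 259 − 259/1.052 = 12.8023
cells = 0.84·37.8462·12.8023

406.9944 billion cells


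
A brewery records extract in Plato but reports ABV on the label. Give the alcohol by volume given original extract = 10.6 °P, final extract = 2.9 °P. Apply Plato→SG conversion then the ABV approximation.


SG = 259/(259 − P);  ABV = (OG − FG)·131.25
OG = 259/(259 − 10.6) = 1.0427
FG = 259/(259 − 2.9) = 1.0113
ABV = (1.0427 − 1.0113)·131.25

4.1146 % ABV


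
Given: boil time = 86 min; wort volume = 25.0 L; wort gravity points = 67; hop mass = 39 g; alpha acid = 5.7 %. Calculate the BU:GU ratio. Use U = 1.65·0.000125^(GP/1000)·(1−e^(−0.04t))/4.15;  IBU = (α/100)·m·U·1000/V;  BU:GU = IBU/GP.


U = 1.65·0.000125^(67/1000)·(1−e^(−0.04·86))/4.15 = 0.2108
IBU = (5.7/100)·39·0.2108·1000/25.0 = 18.7402
BU:GU = 18.7402/67

0.2797


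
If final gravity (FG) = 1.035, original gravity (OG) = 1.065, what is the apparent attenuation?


AA = (OG − FG)/(OG − 1) · 100
AA = (1.065 − 1.035)/(1.065 − 1) · 100

46.1538 %


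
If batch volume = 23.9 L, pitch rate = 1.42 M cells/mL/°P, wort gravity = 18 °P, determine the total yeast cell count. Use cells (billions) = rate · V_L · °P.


cells = 1.42 · 23.9 · 18

610.8840 billion cells


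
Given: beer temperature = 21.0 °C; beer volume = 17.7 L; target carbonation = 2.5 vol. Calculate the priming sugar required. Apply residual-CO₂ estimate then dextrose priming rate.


residual = 14.695·(0.01821 + 0.09011·e^(−0.04·T));  sugar = (target − residual)·4.0·V
residual = 14.695·(0.01821 + 0.09011·e^(−0.04·21.0)) = 0.8393
sugar = (2.5 − 0.8393)·4.0·17.7

117.5809 g


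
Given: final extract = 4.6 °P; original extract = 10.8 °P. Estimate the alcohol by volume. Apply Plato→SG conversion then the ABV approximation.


SG = 259/(259 − P);  ABV = (OG − FG)·131.25
OG = 259/(259 − 10.8) = 1.0435
FG = 259/(259 − 4.6) = 1.0181
ABV = (1.0435 − 1.0181)·131.25

3.3379 % ABV


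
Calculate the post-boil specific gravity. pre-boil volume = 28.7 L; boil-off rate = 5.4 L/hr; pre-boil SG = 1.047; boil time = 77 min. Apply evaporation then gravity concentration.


V_post = V_pre − rate·(t/60);  SG_post = 1 + (SG_pre−1)·V_pre/V_post
V_post = 28.7 − 5.4·(77/60) = 21.7700
SG_post = 1 + (1.047 − 1)·28.7/21.7700

1.0620


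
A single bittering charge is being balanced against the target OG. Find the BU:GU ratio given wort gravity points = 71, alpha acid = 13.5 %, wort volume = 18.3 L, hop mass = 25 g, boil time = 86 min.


U = 1.65·0.000125^(GP/1000)·(1−e^(−0.04t))/4.15;  IBU = (α/100)·m·U·1000/V;  BU:GU = IBU/GP
U = 1.65·0.000125^(71/1000)·(1−e^(−0.04·86))/4.15 = 0.2033
IBU = (13.5/100)·25·0.2033·1000/18.3 = 37.4960
BU:GU = 37.4960/71

0.5281


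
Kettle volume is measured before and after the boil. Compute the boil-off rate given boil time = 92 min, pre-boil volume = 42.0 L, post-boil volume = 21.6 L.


rate = (V_pre − V_post) / (t_min/60)
rate = (42.0 − 21.6) / (92/60)

13.3043 L/hr


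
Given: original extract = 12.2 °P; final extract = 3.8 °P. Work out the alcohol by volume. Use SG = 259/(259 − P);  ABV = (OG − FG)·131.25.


OG = 259/(259 − 12.2) = 1.0494
FG = 259/(259 − 3.8) = 1.0149
ABV = (1.0494 − 1.0149)·131.25

4.5337 % ABV


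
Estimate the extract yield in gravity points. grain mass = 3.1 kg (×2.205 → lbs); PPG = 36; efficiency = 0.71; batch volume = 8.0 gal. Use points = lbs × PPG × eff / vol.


lbs = 3.1 × 2.205 = 6.8355
points = 6.8355 × 36 × 0.71 / 8.0

21.8394 points


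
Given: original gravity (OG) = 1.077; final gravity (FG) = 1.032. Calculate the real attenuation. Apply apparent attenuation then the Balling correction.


AA = (OG−FG)/(OG−1)·100;  RA = AA·0.8192
AA = (1.077 − 1.032)/(1.077 − 1)·100 = 58.4416
RA = 58.4416·0.8192

47.8753 %


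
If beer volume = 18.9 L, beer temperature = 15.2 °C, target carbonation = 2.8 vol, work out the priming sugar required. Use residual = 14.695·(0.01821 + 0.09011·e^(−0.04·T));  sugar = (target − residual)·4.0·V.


residual = 14.695·(0.01821 + 0.09011·e^(−0.04·15.2)) = 0.9885
sugar = (2.8 − 0.9885)·4.0·18.9

136.9476 g


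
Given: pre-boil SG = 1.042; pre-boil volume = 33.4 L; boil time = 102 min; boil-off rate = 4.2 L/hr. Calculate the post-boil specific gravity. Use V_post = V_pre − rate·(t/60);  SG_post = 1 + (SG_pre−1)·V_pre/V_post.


V_post = 33.4 − 4.2·(102/60) = 26.2600
SG_post = 1 + (1.042 − 1)·33.4/26.2600

1.0534


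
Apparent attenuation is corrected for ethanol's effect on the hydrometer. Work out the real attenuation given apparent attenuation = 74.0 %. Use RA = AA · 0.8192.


RA = 74.0 · 0.8192

60.6208 %


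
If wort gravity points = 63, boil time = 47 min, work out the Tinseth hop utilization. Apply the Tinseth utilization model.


U = 1.65·0.000125^(GP/1000) · (1 − e^(−0.04·t))/4.15
bigness = 1.65·0.000125^(63/1000) = 0.9367
boil_factor = (1 − e^(−0.04·47))/4.15 = 0.2042
U = 0.9367 · 0.2042

0.1913


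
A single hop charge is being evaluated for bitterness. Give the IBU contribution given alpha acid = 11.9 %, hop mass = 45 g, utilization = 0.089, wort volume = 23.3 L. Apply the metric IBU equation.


IBU = (α/100)·mass·U·1000 / V
IBU = (11.9/100)·45·0.089·1000 / 23.3

20.4547 IBU


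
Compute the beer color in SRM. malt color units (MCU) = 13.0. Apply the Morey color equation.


SRM = 1.4922 · MCU^0.6859
SRM = 1.4922 · 13.0^0.6859

8.6672 SRM


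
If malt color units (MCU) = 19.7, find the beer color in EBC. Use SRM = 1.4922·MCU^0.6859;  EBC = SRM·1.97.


SRM = 1.4922·19.7^0.6859 = 11.5266
EBC = 11.5266·1.97

22.7074 EBC


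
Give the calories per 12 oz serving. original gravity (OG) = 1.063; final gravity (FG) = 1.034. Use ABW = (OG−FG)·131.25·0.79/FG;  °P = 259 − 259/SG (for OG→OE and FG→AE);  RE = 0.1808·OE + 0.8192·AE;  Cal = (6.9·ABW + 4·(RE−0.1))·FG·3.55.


ABW = (1.063 − 1.034)·131.25·0.79/1.034 = 2.9081
OE = 259 − 259/1.063 = 15.3500 °P
AE = 259 − 259/1.034 = 8.5164 °P
RE = 0.1808·15.3500 + 0.8192·8.5164 = 9.7519 °P
Cal = (6.9·2.9081 + 4·(9.7519−0.1))·1.034·3.55

215.3724 kcal


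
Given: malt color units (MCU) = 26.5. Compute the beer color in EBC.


SRM = 1.4922·MCU^0.6859;  EBC = SRM·1.97
SRM = 1.4922·26.5^0.6859 = 14.1264
EBC = 14.1264·1.97

27.8290 EBC


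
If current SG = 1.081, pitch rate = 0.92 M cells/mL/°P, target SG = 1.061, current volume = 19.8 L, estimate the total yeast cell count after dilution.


V_w = V·((SG_c−1)/(SG_t−1)−1);  °P = 259 − 259/SG_t;  cells = rate·(V+V_w)·°P
V_w = 19.8·((1.081−1)/(1.061−1)−1) = 6.4918
V_final = 19.8 + 6.4918 = 26.2918
°P = 259 − 259/1.061 = 14.8907
cells = 0.92·26.2918·14.8907

360.1823 billion cells


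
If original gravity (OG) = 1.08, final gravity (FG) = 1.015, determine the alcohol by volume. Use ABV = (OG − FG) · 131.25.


ABV = (1.08 − 1.015) · 131.25

8.5313 % ABV


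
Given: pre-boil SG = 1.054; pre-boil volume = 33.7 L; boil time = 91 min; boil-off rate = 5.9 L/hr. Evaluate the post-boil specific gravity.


V_post = V_pre − rate·(t/60);  SG_post = 1 + (SG_pre−1)·V_pre/V_post
V_post = 33.7 − 5.9·(91/60) = 24.7517
SG_post = 1 + (1.054 − 1)·33.7/24.7517

1.0735


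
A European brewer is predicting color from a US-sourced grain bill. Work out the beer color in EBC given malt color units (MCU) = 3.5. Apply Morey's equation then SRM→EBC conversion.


SRM = 1.4922·MCU^0.6859;  EBC = SRM·1.97
SRM = 1.4922·3.5^0.6859 = 3.5237
EBC = 3.5237·1.97

6.9418 EBC


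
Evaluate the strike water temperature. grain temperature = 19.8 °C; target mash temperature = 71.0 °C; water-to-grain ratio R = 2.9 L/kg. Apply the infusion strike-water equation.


T_strike = (0.41/R)·(T_mash − T_grain) + T_mash
T_strike = (0.41/2.9)·(71.0 − 19.8) + 71.0

78.2386 °C


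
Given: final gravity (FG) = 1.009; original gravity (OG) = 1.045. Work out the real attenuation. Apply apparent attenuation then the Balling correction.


AA = (OG−FG)/(OG−1)·100;  RA = AA·0.8192
AA = (1.045 − 1.009)/(1.045 − 1)·100 = 80.0000
RA = 80.0000·0.8192

65.5360 %


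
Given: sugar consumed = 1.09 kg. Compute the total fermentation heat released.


Q = m_sugar · 590 kJ/kg
Q = 1.09 · 590

643.1000 kJ


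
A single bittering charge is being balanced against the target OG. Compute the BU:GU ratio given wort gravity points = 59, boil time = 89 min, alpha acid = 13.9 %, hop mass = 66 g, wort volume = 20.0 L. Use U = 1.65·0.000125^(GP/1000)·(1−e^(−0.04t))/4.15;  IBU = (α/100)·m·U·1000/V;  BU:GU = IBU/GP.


U = 1.65·0.000125^(59/1000)·(1−e^(−0.04·89))/4.15 = 0.2273
IBU = (13.9/100)·66·0.2273·1000/20.0 = 104.2683
BU:GU = 104.2683/59

1.7673


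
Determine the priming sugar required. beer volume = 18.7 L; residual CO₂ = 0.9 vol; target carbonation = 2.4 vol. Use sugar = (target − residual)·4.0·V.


sugar = (2.4 − 0.9)·4.0·18.7

112.2000 g


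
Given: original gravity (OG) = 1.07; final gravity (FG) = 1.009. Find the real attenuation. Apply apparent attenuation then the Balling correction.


AA = (OG−FG)/(OG−1)·100;  RA = AA·0.8192
AA = (1.07 − 1.009)/(1.07 − 1)·100 = 87.1429
RA = 87.1429·0.8192

71.3874 %


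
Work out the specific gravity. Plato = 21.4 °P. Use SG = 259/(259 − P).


SG = 259/(259 − 21.4)

1.0901


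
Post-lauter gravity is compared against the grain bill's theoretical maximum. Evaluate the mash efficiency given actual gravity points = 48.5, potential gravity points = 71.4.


efficiency = actual / potential × 100
efficiency = 48.5 / 71.4 × 100

67.9272 %


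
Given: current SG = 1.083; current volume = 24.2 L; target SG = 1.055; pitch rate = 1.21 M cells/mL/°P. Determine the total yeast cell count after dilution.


V_w = V·((SG_c−1)/(SG_t−1)−1);  °P = 259 − 259/SG_t;  cells = rate·(V+V_w)·°P
V_w = 24.2·((1.083−1)/(1.055−1)−1) = 12.3200
V_final = 24.2 + 12.3200 = 36.5200
°P = 259 − 259/1.055 = 13.5024
cells = 1.21·36.5200·13.5024

596.6589 billion cells


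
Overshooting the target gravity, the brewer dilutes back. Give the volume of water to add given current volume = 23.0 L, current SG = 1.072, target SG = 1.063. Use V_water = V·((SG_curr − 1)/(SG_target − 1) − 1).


V_water = 23.0·((1.072 − 1)/(1.063 − 1) − 1)

3.2857 L


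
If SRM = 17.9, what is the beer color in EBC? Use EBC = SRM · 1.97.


EBC = 17.9 · 1.97

35.2630 EBC


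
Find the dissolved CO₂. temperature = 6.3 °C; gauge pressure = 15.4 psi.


vols = (P + 14.695)·(0.01821 + 0.09011·e^(−0.04·T))
vols = (15.4 + 14.695)·(0.01821 + 0.09011·e^(−0.04·6.3))

2.6558 volumes


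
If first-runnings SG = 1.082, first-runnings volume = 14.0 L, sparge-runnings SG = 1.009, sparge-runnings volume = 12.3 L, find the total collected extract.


total = Σ (SG_i − 1)·1000·V_i
first = (1.082 − 1)·1000·14.0 = 1148.0000
sparge = (1.009 − 1)·1000·12.3 = 110.7000
total = 1148.0000 + 110.7000

1258.7000 gravity·L


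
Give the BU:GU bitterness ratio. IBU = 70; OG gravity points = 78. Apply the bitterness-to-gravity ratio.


BU:GU = IBU / OG_points
BU:GU = 70 / 78

0.8974


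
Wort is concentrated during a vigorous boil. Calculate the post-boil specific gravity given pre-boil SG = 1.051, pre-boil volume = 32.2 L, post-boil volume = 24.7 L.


SG_post = 1 + (SG_pre − 1)·V_pre/V_post
pts_pre = (1.051 − 1)·1000 = 51.0000
pts_post = 51.0000·32.2/24.7 = 66.4858
SG_post = 1 + 66.4858/1000

1.0665


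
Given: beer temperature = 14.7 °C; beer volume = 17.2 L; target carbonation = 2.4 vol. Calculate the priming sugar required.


residual = 14.695·(0.01821 + 0.09011·e^(−0.04·T));  sugar = (target − residual)·4.0·V
residual = 14.695·(0.01821 + 0.09011·e^(−0.04·14.7)) = 1.0031
sugar = (2.4 − 1.0031)·4.0·17.2

96.1076 g


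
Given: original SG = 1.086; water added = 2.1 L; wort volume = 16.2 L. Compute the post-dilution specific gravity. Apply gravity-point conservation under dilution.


SG_new = 1 + (SG_old − 1)·V_old/(V_old + V_water)
pts = (1.086 − 1)·1000·16.2/(16.2 + 2.1) = 76.1311
SG_new = 1 + 76.1311/1000

1.0761


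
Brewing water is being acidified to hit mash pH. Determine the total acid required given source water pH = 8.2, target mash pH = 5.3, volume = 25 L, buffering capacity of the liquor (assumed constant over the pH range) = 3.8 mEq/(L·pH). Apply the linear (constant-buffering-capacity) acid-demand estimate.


acid = buffering capacity · (pH_source − pH_target) · V
acid = 3.8 · (8.2 − 5.3) · 25

275.5000 mEq


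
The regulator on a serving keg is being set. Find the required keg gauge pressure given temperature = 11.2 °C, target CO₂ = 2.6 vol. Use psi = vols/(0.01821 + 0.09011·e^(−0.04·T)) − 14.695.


psi = 2.6/(0.01821 + 0.09011·e^(−0.04·11.2)) − 14.695

19.6141 psi


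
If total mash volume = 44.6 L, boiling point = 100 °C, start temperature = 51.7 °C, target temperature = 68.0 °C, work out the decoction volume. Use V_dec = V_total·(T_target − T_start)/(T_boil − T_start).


V_dec = 44.6·(68.0 − 51.7)/(100 − 51.7)

15.0513 L


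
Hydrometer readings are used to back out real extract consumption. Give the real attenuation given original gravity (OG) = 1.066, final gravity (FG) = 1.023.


AA = (OG−FG)/(OG−1)·100;  RA = AA·0.8192
AA = (1.066 − 1.023)/(1.066 − 1)·100 = 65.1515
RA = 65.1515·0.8192

53.3721 %


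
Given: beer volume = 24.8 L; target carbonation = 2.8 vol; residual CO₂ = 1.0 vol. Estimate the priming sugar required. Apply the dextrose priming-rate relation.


sugar = (target − residual)·4.0·V
sugar = (2.8 − 1.0)·4.0·24.8

178.5600 g


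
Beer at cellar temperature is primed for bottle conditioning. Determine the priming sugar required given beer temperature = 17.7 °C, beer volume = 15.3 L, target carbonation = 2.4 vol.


residual = 14.695·(0.01821 + 0.09011·e^(−0.04·T));  sugar = (target − residual)·4.0·V
residual = 14.695·(0.01821 + 0.09011·e^(−0.04·17.7)) = 0.9199
sugar = (2.4 − 0.9199)·4.0·15.3

90.5810 g


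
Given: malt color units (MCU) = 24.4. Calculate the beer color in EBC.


SRM = 1.4922·MCU^0.6859;  EBC = SRM·1.97
SRM = 1.4922·24.4^0.6859 = 13.3487
EBC = 13.3487·1.97

26.2969 EBC


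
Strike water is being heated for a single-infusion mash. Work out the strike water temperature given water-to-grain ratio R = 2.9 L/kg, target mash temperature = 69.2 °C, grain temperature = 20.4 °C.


T_strike = (0.41/R)·(T_mash − T_grain) + T_mash
T_strike = (0.41/2.9)·(69.2 − 20.4) + 69.2

76.0993 °C


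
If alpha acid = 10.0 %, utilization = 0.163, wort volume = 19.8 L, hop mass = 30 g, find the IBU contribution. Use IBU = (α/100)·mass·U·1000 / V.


IBU = (10.0/100)·30·0.163·1000 / 19.8

24.6970 IBU


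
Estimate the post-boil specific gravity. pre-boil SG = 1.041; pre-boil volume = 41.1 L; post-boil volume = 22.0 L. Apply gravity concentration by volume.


SG_post = 1 + (SG_pre − 1)·V_pre/V_post
pts_pre = (1.041 − 1)·1000 = 41.0000
pts_post = 41.0000·41.1/22.0 = 76.5955
SG_post = 1 + 76.5955/1000

1.0766


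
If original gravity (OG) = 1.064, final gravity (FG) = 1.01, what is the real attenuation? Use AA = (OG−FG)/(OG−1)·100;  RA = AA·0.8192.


AA = (1.064 − 1.01)/(1.064 − 1)·100 = 84.3750
RA = 84.3750·0.8192

69.1200 %


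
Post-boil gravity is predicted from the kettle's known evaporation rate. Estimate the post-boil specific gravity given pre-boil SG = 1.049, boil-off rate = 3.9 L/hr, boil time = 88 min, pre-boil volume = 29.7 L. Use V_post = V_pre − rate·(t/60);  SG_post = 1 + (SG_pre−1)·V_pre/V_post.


V_post = 29.7 − 3.9·(88/60) = 23.9800
SG_post = 1 + (1.049 − 1)·29.7/23.9800

1.0607


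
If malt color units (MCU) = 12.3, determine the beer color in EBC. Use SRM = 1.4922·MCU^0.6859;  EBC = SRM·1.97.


SRM = 1.4922·12.3^0.6859 = 8.3444
EBC = 8.3444·1.97

16.4384 EBC


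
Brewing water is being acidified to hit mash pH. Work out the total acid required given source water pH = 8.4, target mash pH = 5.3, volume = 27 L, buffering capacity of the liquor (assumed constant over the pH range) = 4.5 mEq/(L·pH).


acid = buffering capacity · (pH_source − pH_target) · V
acid = 4.5 · (8.4 − 5.3) · 27

376.6500 mEq


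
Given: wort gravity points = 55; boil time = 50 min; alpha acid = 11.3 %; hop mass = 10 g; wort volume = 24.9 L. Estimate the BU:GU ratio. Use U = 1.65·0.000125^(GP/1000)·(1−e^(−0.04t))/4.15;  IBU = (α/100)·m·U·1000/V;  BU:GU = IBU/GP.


U = 1.65·0.000125^(55/1000)·(1−e^(−0.04·50))/4.15 = 0.2097
IBU = (11.3/100)·10·0.2097·1000/24.9 = 9.5168
BU:GU = 9.5168/55

0.1730


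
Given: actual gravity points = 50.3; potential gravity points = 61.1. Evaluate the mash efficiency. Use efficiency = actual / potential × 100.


efficiency = 50.3 / 61.1 × 100

82.3241 %


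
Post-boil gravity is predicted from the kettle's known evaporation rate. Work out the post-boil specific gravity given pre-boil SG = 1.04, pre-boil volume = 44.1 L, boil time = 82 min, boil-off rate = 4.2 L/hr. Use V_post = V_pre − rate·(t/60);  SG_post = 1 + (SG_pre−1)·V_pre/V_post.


V_post = 44.1 − 4.2·(82/60) = 38.3600
SG_post = 1 + (1.04 − 1)·44.1/38.3600

1.0460


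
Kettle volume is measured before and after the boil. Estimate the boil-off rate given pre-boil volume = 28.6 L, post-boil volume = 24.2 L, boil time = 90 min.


rate = (V_pre − V_post) / (t_min/60)
rate = (28.6 − 24.2) / (90/60)

2.9333 L/hr


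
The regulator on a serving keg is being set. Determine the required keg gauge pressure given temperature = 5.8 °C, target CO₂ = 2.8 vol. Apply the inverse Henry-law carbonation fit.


psi = vols/(0.01821 + 0.09011·e^(−0.04·T)) − 14.695
psi = 2.8/(0.01821 + 0.09011·e^(−0.04·5.8)) − 14.695

16.5333 psi


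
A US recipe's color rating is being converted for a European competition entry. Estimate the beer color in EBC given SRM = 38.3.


EBC = SRM · 1.97
EBC = 38.3 · 1.97

75.4510 EBC


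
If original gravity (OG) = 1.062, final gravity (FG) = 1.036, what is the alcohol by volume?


ABV = (OG − FG) · 131.25
ABV = (1.062 − 1.036) · 131.25

3.4125 % ABV


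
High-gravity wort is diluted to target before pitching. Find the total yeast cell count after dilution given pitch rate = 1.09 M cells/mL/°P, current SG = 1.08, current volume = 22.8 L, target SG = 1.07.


V_w = V·((SG_c−1)/(SG_t−1)−1);  °P = 259 − 259/SG_t;  cells = rate·(V+V_w)·°P
V_w = 22.8·((1.08−1)/(1.07−1)−1) = 3.2571
V_final = 22.8 + 3.2571 = 26.0571
°P = 259 − 259/1.07 = 16.9439
cells = 1.09·26.0571·16.9439

481.2462 billion cells


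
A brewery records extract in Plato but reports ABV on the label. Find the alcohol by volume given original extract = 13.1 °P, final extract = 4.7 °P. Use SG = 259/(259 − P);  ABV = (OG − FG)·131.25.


OG = 259/(259 − 13.1) = 1.0533
FG = 259/(259 − 4.7) = 1.0185
ABV = (1.0533 − 1.0185)·131.25

4.5664 % ABV


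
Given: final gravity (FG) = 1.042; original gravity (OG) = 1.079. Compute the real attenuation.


AA = (OG−FG)/(OG−1)·100;  RA = AA·0.8192
AA = (1.079 − 1.042)/(1.079 − 1)·100 = 46.8354
RA = 46.8354·0.8192

38.3676 %


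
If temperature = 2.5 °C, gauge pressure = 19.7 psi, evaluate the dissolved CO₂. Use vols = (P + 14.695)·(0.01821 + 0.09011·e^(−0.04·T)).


vols = (19.7 + 14.695)·(0.01821 + 0.09011·e^(−0.04·2.5))

3.4307 volumes


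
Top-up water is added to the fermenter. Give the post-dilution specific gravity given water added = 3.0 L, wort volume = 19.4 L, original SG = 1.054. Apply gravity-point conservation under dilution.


SG_new = 1 + (SG_old − 1)·V_old/(V_old + V_water)
pts = (1.054 − 1)·1000·19.4/(19.4 + 3.0) = 46.7679
SG_new = 1 + 46.7679/1000

1.0468


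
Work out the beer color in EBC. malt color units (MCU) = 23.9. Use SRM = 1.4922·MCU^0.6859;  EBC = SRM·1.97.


SRM = 1.4922·23.9^0.6859 = 13.1604
EBC = 13.1604·1.97

25.9261 EBC


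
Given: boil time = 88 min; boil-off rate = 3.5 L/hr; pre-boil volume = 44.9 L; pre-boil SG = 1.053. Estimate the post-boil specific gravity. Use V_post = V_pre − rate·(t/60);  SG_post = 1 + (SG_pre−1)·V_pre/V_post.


V_post = 44.9 − 3.5·(88/60) = 39.7667
SG_post = 1 + (1.053 − 1)·44.9/39.7667

1.0598


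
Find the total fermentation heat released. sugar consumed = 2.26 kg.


Q = m_sugar · 590 kJ/kg
Q = 2.26 · 590

1333.4000 kJ


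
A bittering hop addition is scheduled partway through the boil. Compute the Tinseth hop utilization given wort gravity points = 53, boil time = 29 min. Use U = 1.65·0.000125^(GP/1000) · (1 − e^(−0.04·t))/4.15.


bigness = 1.65·0.000125^(53/1000) = 1.0248
boil_factor = (1 − e^(−0.04·29))/4.15 = 0.1654
U = 1.0248 · 0.1654

0.1695


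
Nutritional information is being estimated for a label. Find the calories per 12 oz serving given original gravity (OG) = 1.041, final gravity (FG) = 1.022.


ABW = (OG−FG)·131.25·0.79/FG;  °P = 259 − 259/SG (for OG→OE and FG→AE);  RE = 0.1808·OE + 0.8192·AE;  Cal = (6.9·ABW + 4·(RE−0.1))·FG·3.55
ABW = (1.041 − 1.022)·131.25·0.79/1.022 = 1.9277
OE = 259 − 259/1.041 = 10.2008 °P
AE = 259 − 259/1.022 = 5.5753 °P
RE = 0.1808·10.2008 + 0.8192·5.5753 = 6.4116 °P
Cal = (6.9·1.9277 + 4·(6.4116−0.1))·1.022·3.55

139.8534 kcal


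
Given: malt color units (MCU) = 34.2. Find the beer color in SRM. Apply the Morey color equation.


SRM = 1.4922 · MCU^0.6859
SRM = 1.4922 · 34.2^0.6859

16.8273 SRM


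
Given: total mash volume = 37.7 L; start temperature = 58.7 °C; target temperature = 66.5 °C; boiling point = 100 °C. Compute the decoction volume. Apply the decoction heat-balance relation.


V_dec = V_total·(T_target − T_start)/(T_boil − T_start)
V_dec = 37.7·(66.5 − 58.7)/(100 − 58.7)

7.1201 L


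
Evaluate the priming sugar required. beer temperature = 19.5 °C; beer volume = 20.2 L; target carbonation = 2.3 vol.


residual = 14.695·(0.01821 + 0.09011·e^(−0.04·T));  sugar = (target − residual)·4.0·V
residual = 14.695·(0.01821 + 0.09011·e^(−0.04·19.5)) = 0.8746
sugar = (2.3 − 0.8746)·4.0·20.2

115.1722 g


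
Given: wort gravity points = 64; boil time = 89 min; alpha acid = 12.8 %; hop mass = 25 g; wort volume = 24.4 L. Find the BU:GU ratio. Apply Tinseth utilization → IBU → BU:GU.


U = 1.65·0.000125^(GP/1000)·(1−e^(−0.04t))/4.15;  IBU = (α/100)·m·U·1000/V;  BU:GU = IBU/GP
U = 1.65·0.000125^(64/1000)·(1−e^(−0.04·89))/4.15 = 0.2173
IBU = (12.8/100)·25·0.2173·1000/24.4 = 28.5015
BU:GU = 28.5015/64

0.4453


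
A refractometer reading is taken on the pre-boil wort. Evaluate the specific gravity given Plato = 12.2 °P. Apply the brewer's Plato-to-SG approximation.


SG = 259/(259 − P)
SG = 259/(259 − 12.2)

1.0494


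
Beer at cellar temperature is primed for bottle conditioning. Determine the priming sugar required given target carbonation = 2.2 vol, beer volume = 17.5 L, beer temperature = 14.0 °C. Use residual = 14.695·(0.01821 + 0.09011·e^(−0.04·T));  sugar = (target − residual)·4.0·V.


residual = 14.695·(0.01821 + 0.09011·e^(−0.04·14.0)) = 1.0240
sugar = (2.2 − 1.0240)·4.0·17.5

82.3220 g


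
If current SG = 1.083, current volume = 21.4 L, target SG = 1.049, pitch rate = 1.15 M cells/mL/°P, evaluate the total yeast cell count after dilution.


V_w = V·((SG_c−1)/(SG_t−1)−1);  °P = 259 − 259/SG_t;  cells = rate·(V+V_w)·°P
V_w = 21.4·((1.083−1)/(1.049−1)−1) = 14.8490
V_final = 21.4 + 14.8490 = 36.2490
°P = 259 − 259/1.049 = 12.0982
cells = 1.15·36.2490·12.0982

504.3290 billion cells


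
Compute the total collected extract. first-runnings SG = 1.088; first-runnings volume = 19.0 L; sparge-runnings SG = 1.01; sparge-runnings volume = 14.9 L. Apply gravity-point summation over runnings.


total = Σ (SG_i − 1)·1000·V_i
first = (1.088 − 1)·1000·19.0 = 1672.0000
sparge = (1.01 − 1)·1000·14.9 = 149.0000
total = 1672.0000 + 149.0000

1821.0000 gravity·L


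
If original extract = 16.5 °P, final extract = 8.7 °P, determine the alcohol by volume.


SG = 259/(259 − P);  ABV = (OG − FG)·131.25
OG = 259/(259 − 16.5) = 1.0680
FG = 259/(259 − 8.7) = 1.0348
ABV = (1.0680 − 1.0348)·131.25

4.3684 % ABV


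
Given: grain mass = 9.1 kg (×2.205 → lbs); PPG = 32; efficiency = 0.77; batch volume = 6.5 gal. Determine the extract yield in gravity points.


points = lbs × PPG × eff / vol
lbs = 9.1 × 2.205 = 20.0655
points = 20.0655 × 32 × 0.77 / 6.5

76.0637 points


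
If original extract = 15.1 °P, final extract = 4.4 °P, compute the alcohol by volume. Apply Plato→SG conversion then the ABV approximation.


SG = 259/(259 − P);  ABV = (OG − FG)·131.25
OG = 259/(259 − 15.1) = 1.0619
FG = 259/(259 − 4.4) = 1.0173
ABV = (1.0619 − 1.0173)·131.25

5.8575 % ABV


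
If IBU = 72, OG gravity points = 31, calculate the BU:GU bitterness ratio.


BU:GU = IBU / OG_points
BU:GU = 72 / 31

2.3226


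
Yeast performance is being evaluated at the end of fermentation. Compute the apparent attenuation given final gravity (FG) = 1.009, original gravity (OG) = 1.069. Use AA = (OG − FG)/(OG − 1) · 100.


AA = (1.069 − 1.009)/(1.069 − 1) · 100

86.9565 %


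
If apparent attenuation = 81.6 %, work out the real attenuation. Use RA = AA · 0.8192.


RA = 81.6 · 0.8192

66.8467 %


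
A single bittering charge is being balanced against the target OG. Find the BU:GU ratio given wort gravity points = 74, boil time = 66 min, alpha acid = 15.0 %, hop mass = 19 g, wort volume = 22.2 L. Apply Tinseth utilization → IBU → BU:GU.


U = 1.65·0.000125^(GP/1000)·(1−e^(−0.04t))/4.15;  IBU = (α/100)·m·U·1000/V;  BU:GU = IBU/GP
U = 1.65·0.000125^(74/1000)·(1−e^(−0.04·66))/4.15 = 0.1899
IBU = (15.0/100)·19·0.1899·1000/22.2 = 24.3751
BU:GU = 24.3751/74

0.3294


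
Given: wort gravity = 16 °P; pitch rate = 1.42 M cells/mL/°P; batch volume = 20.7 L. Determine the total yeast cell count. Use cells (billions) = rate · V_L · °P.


cells = 1.42 · 20.7 · 16

470.3040 billion cells


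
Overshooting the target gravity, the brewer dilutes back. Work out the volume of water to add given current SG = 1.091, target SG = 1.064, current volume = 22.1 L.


V_water = V·((SG_curr − 1)/(SG_target − 1) − 1)
V_water = 22.1·((1.091 − 1)/(1.064 − 1) − 1)

9.3234 L


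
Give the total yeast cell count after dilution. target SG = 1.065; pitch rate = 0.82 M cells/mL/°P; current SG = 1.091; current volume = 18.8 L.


V_w = V·((SG_c−1)/(SG_t−1)−1);  °P = 259 − 259/SG_t;  cells = rate·(V+V_w)·°P
V_w = 18.8·((1.091−1)/(1.065−1)−1) = 7.5200
V_final = 18.8 + 7.5200 = 26.3200
°P = 259 − 259/1.065 = 15.8075
cells = 0.82·26.3200·15.8075

341.1640 billion cells


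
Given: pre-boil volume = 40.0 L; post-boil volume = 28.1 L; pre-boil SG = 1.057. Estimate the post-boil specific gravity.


SG_post = 1 + (SG_pre − 1)·V_pre/V_post
pts_pre = (1.057 − 1)·1000 = 57.0000
pts_post = 57.0000·40.0/28.1 = 81.1388
SG_post = 1 + 81.1388/1000

1.0811


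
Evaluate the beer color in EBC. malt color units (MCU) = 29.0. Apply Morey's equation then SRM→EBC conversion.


SRM = 1.4922·MCU^0.6859;  EBC = SRM·1.97
SRM = 1.4922·29.0^0.6859 = 15.0275
EBC = 15.0275·1.97

29.6041 EBC


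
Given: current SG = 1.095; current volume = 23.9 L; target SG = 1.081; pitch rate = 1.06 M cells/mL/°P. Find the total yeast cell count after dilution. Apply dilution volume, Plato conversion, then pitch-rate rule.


V_w = V·((SG_c−1)/(SG_t−1)−1);  °P = 259 − 259/SG_t;  cells = rate·(V+V_w)·°P
V_w = 23.9·((1.095−1)/(1.081−1)−1) = 4.1309
V_final = 23.9 + 4.1309 = 28.0309
°P = 259 − 259/1.081 = 19.4070
cells = 1.06·28.0309·19.4070

576.6356 billion cells


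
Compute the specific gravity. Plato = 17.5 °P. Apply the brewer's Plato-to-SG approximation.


SG = 259/(259 − P)
SG = 259/(259 − 17.5)

1.0725


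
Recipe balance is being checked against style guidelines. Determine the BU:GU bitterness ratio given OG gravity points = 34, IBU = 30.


BU:GU = IBU / OG_points
BU:GU = 30 / 34

0.8824


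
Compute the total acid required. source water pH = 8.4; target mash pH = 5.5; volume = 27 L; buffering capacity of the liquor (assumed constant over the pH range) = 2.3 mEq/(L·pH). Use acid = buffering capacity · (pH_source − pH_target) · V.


acid = 2.3 · (8.4 − 5.5) · 27

180.0900 mEq


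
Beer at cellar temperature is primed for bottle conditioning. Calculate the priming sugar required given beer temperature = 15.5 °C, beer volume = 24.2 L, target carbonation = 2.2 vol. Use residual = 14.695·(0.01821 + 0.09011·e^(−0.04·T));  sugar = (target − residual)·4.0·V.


residual = 14.695·(0.01821 + 0.09011·e^(−0.04·15.5)) = 0.9799
sugar = (2.2 − 0.9799)·4.0·24.2

118.1034 g


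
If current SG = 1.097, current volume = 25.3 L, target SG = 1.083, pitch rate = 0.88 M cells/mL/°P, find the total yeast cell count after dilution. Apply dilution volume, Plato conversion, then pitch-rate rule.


V_w = V·((SG_c−1)/(SG_t−1)−1);  °P = 259 − 259/SG_t;  cells = rate·(V+V_w)·°P
V_w = 25.3·((1.097−1)/(1.083−1)−1) = 4.2675
V_final = 25.3 + 4.2675 = 29.5675
°P = 259 − 259/1.083 = 19.8495
cells = 0.88·29.5675·19.8495

516.4713 billion cells


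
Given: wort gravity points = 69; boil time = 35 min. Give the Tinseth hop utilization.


U = 1.65·0.000125^(GP/1000) · (1 − e^(−0.04·t))/4.15
bigness = 1.65·0.000125^(69/1000) = 0.8875
boil_factor = (1 − e^(−0.04·35))/4.15 = 0.1815
U = 0.8875 · 0.1815

0.1611


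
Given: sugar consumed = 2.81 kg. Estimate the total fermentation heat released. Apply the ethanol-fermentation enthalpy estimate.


Q = m_sugar · 590 kJ/kg
Q = 2.81 · 590

1657.9000 kJ


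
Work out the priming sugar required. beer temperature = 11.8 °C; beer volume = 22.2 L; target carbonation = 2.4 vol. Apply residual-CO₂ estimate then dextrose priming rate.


residual = 14.695·(0.01821 + 0.09011·e^(−0.04·T));  sugar = (target − residual)·4.0·V
residual = 14.695·(0.01821 + 0.09011·e^(−0.04·11.8)) = 1.0935
sugar = (2.4 − 1.0935)·4.0·22.2

116.0128 g


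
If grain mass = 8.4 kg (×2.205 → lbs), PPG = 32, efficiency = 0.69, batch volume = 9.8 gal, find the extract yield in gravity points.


points = lbs × PPG × eff / vol
lbs = 8.4 × 2.205 = 18.5220
points = 18.5220 × 32 × 0.69 / 9.8

41.7312 points


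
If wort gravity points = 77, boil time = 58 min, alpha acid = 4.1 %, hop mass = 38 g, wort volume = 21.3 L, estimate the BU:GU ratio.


U = 1.65·0.000125^(GP/1000)·(1−e^(−0.04t))/4.15;  IBU = (α/100)·m·U·1000/V;  BU:GU = IBU/GP
U = 1.65·0.000125^(77/1000)·(1−e^(−0.04·58))/4.15 = 0.1795
IBU = (4.1/100)·38·0.1795·1000/21.3 = 13.1269
BU:GU = 13.1269/77

0.1705


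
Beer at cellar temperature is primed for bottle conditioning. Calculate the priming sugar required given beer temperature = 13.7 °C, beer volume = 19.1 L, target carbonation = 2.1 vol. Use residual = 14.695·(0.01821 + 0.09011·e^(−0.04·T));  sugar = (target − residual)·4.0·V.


residual = 14.695·(0.01821 + 0.09011·e^(−0.04·13.7)) = 1.0331
sugar = (2.1 − 1.0331)·4.0·19.1

81.5109 g


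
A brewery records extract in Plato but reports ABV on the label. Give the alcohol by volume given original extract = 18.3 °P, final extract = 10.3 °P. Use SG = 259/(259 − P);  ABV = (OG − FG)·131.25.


OG = 259/(259 − 18.3) = 1.0760
FG = 259/(259 − 10.3) = 1.0414
ABV = (1.0760 − 1.0414)·131.25

4.5429 % ABV


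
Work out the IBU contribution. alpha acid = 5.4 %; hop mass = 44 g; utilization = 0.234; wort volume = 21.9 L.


IBU = (α/100)·mass·U·1000 / V
IBU = (5.4/100)·44·0.234·1000 / 21.9

25.3874 IBU


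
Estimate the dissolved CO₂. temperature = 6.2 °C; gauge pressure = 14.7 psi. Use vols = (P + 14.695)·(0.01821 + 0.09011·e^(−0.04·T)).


vols = (14.7 + 14.695)·(0.01821 + 0.09011·e^(−0.04·6.2))

2.6023 volumes


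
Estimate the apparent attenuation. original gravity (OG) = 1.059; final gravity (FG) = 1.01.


AA = (OG − FG)/(OG − 1) · 100
AA = (1.059 − 1.01)/(1.059 − 1) · 100

83.0508 %


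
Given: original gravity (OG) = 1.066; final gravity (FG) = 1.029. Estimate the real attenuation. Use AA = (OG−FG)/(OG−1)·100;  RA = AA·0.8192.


AA = (1.066 − 1.029)/(1.066 − 1)·100 = 56.0606
RA = 56.0606·0.8192

45.9248 %


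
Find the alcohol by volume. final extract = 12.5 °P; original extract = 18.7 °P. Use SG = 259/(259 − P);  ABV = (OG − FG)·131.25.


OG = 259/(259 − 18.7) = 1.0778
FG = 259/(259 − 12.5) = 1.0507
ABV = (1.0778 − 1.0507)·131.25

3.5581 % ABV


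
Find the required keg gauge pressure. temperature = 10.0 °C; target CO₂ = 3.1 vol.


psi = vols/(0.01821 + 0.09011·e^(−0.04·T)) − 14.695
psi = 3.1/(0.01821 + 0.09011·e^(−0.04·10.0)) − 14.695

24.7389 psi


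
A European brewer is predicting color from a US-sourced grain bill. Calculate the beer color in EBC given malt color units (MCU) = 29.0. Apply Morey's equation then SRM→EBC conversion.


SRM = 1.4922·MCU^0.6859;  EBC = SRM·1.97
SRM = 1.4922·29.0^0.6859 = 15.0275
EBC = 15.0275·1.97

29.6041 EBC


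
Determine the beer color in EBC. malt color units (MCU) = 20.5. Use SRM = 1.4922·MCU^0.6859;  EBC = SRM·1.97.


SRM = 1.4922·20.5^0.6859 = 11.8457
EBC = 11.8457·1.97

23.3359 EBC


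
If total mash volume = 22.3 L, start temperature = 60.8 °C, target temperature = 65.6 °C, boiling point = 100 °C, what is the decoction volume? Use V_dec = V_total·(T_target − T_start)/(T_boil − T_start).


V_dec = 22.3·(65.6 − 60.8)/(100 − 60.8)

2.7306 L


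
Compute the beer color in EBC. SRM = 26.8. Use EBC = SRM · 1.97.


EBC = 26.8 · 1.97

52.7960 EBC


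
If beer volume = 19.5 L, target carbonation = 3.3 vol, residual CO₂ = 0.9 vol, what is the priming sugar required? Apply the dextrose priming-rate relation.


sugar = (target − residual)·4.0·V
sugar = (3.3 − 0.9)·4.0·19.5

187.2000 g


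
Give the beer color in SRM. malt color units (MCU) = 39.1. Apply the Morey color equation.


SRM = 1.4922 · MCU^0.6859
SRM = 1.4922 · 39.1^0.6859

18.4460 SRM


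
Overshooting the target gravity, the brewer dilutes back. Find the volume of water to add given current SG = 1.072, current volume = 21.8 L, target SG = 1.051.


V_water = V·((SG_curr − 1)/(SG_target − 1) − 1)
V_water = 21.8·((1.072 − 1)/(1.051 − 1) − 1)

8.9765 L


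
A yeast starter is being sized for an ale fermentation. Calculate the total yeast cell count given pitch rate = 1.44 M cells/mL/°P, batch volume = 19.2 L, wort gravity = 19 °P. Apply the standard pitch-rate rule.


cells (billions) = rate · V_L · °P
cells = 1.44 · 19.2 · 19

525.3120 billion cells


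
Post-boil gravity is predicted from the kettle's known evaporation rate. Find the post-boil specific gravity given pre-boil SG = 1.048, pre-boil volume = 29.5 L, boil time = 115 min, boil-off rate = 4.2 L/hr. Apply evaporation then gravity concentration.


V_post = V_pre − rate·(t/60);  SG_post = 1 + (SG_pre−1)·V_pre/V_post
V_post = 29.5 − 4.2·(115/60) = 21.4500
SG_post = 1 + (1.048 − 1)·29.5/21.4500

1.0660


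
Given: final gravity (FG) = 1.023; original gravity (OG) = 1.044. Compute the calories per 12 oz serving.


ABW = (OG−FG)·131.25·0.79/FG;  °P = 259 − 259/SG (for OG→OE and FG→AE);  RE = 0.1808·OE + 0.8192·AE;  Cal = (6.9·ABW + 4·(RE−0.1))·FG·3.55
ABW = (1.044 − 1.023)·131.25·0.79/1.023 = 2.1285
OE = 259 − 259/1.044 = 10.9157 °P
AE = 259 − 259/1.023 = 5.8231 °P
RE = 0.1808·10.9157 + 0.8192·5.8231 = 6.7438 °P
Cal = (6.9·2.1285 + 4·(6.7438−0.1))·1.023·3.55

149.8484 kcal


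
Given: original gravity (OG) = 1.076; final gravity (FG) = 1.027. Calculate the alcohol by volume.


ABV = (OG − FG) · 131.25
ABV = (1.076 − 1.027) · 131.25

6.4313 % ABV


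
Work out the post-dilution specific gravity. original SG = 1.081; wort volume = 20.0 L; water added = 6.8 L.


SG_new = 1 + (SG_old − 1)·V_old/(V_old + V_water)
pts = (1.081 − 1)·1000·20.0/(20.0 + 6.8) = 60.4478
SG_new = 1 + 60.4478/1000

1.0604


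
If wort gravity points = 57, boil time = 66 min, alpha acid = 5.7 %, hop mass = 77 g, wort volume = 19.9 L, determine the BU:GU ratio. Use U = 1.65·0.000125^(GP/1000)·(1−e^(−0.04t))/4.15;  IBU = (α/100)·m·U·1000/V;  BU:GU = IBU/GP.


U = 1.65·0.000125^(57/1000)·(1−e^(−0.04·66))/4.15 = 0.2212
IBU = (5.7/100)·77·0.2212·1000/19.9 = 48.7887
BU:GU = 48.7887/57

0.8559


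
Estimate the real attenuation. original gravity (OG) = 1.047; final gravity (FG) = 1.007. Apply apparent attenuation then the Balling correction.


AA = (OG−FG)/(OG−1)·100;  RA = AA·0.8192
AA = (1.047 − 1.007)/(1.047 − 1)·100 = 85.1064
RA = 85.1064·0.8192

69.7191 %


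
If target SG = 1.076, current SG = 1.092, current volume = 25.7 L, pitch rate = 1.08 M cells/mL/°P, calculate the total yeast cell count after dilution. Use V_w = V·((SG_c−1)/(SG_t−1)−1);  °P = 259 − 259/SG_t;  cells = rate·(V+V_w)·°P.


V_w = 25.7·((1.092−1)/(1.076−1)−1) = 5.4105
V_final = 25.7 + 5.4105 = 31.1105
°P = 259 − 259/1.076 = 18.2937
cells = 1.08·31.1105·18.2937

614.6561 billion cells


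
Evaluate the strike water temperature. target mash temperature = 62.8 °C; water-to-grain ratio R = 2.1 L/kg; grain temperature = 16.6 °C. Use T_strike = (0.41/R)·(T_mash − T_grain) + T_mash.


T_strike = (0.41/2.1)·(62.8 − 16.6) + 62.8

71.8200 °C


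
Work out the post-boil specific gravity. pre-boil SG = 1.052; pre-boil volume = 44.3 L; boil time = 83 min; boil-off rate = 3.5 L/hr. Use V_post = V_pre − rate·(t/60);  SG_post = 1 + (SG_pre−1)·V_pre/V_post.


V_post = 44.3 − 3.5·(83/60) = 39.4583
SG_post = 1 + (1.052 − 1)·44.3/39.4583

1.0584


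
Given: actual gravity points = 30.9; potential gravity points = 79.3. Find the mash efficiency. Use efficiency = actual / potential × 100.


efficiency = 30.9 / 79.3 × 100

38.9660 %


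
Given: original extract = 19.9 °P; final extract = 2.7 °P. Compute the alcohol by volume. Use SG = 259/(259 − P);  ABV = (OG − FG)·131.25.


OG = 259/(259 − 19.9) = 1.0832
FG = 259/(259 − 2.7) = 1.0105
ABV = (1.0832 − 1.0105)·131.25

9.5411 % ABV


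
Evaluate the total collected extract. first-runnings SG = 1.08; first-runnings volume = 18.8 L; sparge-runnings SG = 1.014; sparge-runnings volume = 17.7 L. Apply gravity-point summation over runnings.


total = Σ (SG_i − 1)·1000·V_i
first = (1.08 − 1)·1000·18.8 = 1504.0000
sparge = (1.014 − 1)·1000·17.7 = 247.8000
total = 1504.0000 + 247.8000

1751.8000 gravity·L
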